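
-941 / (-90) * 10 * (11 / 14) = 10351 / 126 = 82.15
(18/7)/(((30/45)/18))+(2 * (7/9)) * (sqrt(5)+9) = 14 * sqrt(5)/9+584/7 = 86.91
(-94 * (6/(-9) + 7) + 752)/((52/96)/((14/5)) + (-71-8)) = -52640/26479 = -1.99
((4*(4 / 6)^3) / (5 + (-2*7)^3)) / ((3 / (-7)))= 224 / 221859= 0.00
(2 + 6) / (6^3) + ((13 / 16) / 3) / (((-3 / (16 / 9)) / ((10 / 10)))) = -10 / 81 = -0.12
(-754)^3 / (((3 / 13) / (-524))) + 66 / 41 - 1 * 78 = 973346389246.28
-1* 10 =-10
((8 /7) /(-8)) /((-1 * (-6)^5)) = -1 /54432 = -0.00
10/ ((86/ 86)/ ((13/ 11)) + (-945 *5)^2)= 65/ 145116568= 0.00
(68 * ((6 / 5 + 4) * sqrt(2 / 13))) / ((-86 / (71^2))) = -342788 * sqrt(26) / 215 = -8129.69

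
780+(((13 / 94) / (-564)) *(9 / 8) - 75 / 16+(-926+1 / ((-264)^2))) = -11599828153 / 76979232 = -150.69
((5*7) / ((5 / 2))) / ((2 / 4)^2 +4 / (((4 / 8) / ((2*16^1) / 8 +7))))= 0.16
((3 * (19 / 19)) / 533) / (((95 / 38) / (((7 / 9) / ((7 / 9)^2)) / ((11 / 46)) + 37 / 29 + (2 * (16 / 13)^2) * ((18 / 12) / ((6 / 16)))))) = 42502074 / 1005709705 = 0.04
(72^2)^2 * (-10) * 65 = -17468006400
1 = 1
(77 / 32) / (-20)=-77 / 640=-0.12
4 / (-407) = -4 / 407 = -0.01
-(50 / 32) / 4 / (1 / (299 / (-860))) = 1495 / 11008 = 0.14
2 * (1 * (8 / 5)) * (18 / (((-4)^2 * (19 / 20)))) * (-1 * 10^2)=-7200 / 19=-378.95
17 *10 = 170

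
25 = 25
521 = 521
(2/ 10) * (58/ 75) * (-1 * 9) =-174/ 125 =-1.39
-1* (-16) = 16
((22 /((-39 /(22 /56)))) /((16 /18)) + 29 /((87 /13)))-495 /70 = -13049 /4368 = -2.99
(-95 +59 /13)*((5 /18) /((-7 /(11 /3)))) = 1540 /117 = 13.16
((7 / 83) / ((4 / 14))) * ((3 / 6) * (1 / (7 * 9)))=7 / 2988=0.00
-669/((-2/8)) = 2676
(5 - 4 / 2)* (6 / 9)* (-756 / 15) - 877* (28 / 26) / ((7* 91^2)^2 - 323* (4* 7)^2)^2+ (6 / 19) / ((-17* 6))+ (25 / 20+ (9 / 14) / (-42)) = -6742597093258955112995389 / 67718241442141027121930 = -99.57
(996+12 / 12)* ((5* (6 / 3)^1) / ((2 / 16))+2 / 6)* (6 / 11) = 480554 / 11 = 43686.73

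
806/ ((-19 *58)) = -403/ 551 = -0.73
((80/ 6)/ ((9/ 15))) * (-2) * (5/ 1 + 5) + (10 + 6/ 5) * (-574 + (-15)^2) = -195896/ 45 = -4353.24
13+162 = 175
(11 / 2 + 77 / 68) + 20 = 1811 / 68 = 26.63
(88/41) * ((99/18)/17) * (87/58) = 726/697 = 1.04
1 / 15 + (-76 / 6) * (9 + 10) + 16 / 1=-1123 / 5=-224.60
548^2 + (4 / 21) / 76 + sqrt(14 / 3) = sqrt(42) / 3 + 119821297 / 399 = 300306.16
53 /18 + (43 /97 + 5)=14645 /1746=8.39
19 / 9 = 2.11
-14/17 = -0.82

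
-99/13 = -7.62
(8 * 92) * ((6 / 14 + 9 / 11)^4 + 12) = 372983564928 / 35153041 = 10610.28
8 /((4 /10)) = 20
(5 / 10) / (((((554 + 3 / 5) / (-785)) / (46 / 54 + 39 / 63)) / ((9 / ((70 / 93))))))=-3382565 / 271754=-12.45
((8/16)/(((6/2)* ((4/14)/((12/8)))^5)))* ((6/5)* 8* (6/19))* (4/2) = 4030.36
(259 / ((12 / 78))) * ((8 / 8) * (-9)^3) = -2454543 / 2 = -1227271.50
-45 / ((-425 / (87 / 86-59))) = -44883 / 7310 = -6.14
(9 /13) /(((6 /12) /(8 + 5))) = 18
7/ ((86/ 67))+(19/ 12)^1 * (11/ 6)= 25871/ 3096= 8.36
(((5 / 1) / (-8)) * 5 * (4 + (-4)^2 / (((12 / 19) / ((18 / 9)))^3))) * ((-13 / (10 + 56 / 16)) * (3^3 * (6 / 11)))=2246725 / 99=22694.19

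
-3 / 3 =-1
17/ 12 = 1.42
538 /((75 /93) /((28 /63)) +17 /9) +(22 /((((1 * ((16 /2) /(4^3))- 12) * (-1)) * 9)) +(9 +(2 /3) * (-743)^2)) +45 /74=96279223160777 /261494910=368187.75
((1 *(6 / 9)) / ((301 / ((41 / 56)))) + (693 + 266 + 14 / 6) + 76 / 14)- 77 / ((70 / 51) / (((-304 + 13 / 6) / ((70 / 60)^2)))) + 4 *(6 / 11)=887970903 / 66220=13409.41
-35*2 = -70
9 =9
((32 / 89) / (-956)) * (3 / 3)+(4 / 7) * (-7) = -85092 / 21271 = -4.00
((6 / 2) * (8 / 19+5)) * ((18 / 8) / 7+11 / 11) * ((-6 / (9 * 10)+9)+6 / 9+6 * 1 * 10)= 994671 / 665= 1495.75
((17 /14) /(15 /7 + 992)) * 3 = 51 /13918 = 0.00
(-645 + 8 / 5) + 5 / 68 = -218731 / 340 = -643.33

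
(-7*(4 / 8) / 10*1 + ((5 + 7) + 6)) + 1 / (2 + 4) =1069 / 60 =17.82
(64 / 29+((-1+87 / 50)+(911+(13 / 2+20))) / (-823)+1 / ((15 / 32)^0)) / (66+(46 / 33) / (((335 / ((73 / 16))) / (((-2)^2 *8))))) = 2726717961 / 87871849910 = 0.03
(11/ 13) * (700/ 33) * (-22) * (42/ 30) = -21560/ 39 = -552.82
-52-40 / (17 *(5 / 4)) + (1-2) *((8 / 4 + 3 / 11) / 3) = -30653 / 561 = -54.64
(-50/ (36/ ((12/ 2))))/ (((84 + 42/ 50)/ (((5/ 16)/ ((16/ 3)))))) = -3125/ 542976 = -0.01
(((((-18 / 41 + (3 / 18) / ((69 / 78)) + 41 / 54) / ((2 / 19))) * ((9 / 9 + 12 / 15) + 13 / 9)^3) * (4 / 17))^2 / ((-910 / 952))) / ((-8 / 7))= 8209665167877826513846496 / 5948237141830482890625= 1380.18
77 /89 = 0.87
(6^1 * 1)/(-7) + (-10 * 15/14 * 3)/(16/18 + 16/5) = -11229/1288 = -8.72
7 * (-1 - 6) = -49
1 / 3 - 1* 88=-263 / 3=-87.67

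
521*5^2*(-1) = -13025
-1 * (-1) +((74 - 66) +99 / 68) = 10.46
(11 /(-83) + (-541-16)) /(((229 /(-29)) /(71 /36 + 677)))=1821027943 /38014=47904.14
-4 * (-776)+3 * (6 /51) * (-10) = 52708 /17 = 3100.47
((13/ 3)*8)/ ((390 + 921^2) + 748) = 104/ 2548137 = 0.00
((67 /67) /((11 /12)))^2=144 /121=1.19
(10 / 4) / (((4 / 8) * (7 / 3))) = 2.14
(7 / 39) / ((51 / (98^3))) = 6588344 / 1989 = 3312.39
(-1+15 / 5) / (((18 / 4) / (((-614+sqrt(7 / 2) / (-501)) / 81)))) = -2456 / 729 - 2 * sqrt(14) / 365229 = -3.37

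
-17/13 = -1.31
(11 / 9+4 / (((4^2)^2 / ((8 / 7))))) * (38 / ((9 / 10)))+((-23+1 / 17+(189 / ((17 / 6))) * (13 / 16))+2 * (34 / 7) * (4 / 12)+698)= 60521689 / 77112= 784.85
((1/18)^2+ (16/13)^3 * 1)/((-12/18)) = -1329301/474552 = -2.80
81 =81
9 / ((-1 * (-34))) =9 / 34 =0.26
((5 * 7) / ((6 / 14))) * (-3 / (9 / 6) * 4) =-1960 / 3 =-653.33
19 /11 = 1.73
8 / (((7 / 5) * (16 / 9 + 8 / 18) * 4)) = 9 / 14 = 0.64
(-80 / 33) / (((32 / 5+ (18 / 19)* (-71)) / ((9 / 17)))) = 11400 / 540617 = 0.02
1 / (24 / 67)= 67 / 24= 2.79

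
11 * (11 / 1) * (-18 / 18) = -121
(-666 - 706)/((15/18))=-8232/5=-1646.40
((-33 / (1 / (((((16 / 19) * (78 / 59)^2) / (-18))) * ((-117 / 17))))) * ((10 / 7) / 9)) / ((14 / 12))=-139201920 / 55093787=-2.53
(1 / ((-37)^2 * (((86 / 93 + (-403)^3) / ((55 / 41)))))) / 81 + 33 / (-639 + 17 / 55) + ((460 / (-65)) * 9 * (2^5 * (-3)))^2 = 409482841843072252821082161103 / 10952651627584434298440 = 37386639.85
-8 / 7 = -1.14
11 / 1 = 11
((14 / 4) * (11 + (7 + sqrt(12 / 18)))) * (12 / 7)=112.90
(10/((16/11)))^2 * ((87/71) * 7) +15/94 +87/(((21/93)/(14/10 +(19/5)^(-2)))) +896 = 5039754651397/2698431680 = 1867.66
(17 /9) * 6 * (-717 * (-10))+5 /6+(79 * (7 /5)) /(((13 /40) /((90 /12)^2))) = 7831445 /78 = 100403.14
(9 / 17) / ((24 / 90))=135 / 68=1.99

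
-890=-890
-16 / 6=-8 / 3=-2.67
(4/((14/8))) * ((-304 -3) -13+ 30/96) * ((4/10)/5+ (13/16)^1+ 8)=-3638811/560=-6497.88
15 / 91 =0.16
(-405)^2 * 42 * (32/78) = 36741600/13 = 2826276.92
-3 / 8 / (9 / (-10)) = 5 / 12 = 0.42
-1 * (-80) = 80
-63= -63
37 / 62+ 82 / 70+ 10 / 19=94603 / 41230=2.29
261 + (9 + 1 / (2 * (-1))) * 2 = 278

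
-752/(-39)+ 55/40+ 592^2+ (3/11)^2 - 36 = 13230140509/37752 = 350448.73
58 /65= 0.89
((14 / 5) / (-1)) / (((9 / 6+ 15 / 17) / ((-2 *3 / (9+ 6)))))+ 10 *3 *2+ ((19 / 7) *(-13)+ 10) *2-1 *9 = 12739 / 14175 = 0.90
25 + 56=81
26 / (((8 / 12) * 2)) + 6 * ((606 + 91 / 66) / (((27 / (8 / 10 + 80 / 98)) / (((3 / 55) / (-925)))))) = 485789929 / 24928750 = 19.49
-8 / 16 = -1 / 2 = -0.50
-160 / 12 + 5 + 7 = -4 / 3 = -1.33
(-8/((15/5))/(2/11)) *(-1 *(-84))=-1232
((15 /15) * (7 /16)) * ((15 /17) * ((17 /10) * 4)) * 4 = 21 /2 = 10.50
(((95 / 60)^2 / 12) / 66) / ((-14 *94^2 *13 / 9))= -361 / 20378502144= -0.00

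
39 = 39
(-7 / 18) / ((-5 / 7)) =49 / 90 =0.54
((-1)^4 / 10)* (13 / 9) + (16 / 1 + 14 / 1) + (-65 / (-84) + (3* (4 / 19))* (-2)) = 709943 / 23940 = 29.66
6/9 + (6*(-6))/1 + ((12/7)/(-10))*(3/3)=-3728/105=-35.50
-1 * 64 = -64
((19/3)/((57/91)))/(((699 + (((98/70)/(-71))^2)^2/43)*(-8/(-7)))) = 435032096419375/34370950311937872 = 0.01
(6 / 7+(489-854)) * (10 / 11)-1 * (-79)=-19407 / 77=-252.04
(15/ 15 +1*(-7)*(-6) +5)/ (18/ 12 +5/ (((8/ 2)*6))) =1152/ 41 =28.10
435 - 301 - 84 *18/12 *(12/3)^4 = -32122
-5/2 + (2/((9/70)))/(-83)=-2.69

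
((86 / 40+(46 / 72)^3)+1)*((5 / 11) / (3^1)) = 0.52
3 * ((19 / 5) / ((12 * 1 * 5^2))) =19 / 500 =0.04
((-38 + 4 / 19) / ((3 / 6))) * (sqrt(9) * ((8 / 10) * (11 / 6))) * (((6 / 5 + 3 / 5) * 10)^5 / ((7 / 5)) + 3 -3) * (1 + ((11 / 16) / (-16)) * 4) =-49435114212 / 133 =-371692588.06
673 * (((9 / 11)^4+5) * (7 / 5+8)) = 2523078346 / 73205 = 34465.93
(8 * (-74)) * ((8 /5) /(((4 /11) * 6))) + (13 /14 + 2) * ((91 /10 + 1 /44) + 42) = -2628011 /9240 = -284.42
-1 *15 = -15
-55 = -55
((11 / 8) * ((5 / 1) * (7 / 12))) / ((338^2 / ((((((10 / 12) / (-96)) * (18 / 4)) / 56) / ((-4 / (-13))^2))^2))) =1375 / 721554505728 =0.00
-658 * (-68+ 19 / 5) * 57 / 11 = 12039426 / 55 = 218898.65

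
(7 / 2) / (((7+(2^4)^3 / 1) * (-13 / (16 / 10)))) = -28 / 266695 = -0.00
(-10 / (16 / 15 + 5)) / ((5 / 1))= -30 / 91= -0.33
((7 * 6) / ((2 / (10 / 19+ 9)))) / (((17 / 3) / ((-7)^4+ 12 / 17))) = 465573087 / 5491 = 84788.40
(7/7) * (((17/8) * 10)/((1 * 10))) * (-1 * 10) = -85/4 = -21.25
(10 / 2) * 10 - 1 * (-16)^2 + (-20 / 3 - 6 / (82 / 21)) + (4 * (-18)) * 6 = -79483 / 123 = -646.20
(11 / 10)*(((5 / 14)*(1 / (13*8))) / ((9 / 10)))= 55 / 13104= 0.00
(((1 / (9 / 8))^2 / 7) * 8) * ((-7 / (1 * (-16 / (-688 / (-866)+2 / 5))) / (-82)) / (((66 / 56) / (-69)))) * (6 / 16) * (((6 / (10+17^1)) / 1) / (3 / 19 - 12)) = -0.00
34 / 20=17 / 10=1.70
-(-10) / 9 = 10 / 9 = 1.11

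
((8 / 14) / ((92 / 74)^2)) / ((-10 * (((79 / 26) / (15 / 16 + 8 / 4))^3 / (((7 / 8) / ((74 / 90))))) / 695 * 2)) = -52790122382985 / 4273236066304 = -12.35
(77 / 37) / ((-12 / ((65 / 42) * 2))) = -715 / 1332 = -0.54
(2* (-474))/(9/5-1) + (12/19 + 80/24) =-67319/57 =-1181.04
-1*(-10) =10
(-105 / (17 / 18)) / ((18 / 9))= -945 / 17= -55.59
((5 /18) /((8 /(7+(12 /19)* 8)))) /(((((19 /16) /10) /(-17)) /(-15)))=973250 /1083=898.66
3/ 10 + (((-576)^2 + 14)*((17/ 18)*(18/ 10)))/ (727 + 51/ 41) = 57836801/ 74645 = 774.82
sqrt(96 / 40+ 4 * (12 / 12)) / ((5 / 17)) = 68 * sqrt(10) / 25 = 8.60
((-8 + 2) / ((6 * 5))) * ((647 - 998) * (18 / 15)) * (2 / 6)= 702 / 25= 28.08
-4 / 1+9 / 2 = 0.50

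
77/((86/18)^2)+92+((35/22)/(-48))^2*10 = 98335654085/1030943232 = 95.38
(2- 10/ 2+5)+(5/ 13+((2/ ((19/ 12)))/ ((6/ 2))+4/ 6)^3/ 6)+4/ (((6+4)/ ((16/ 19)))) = 106024661/ 36112635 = 2.94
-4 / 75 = -0.05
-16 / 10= -8 / 5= -1.60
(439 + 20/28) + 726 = 8160/7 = 1165.71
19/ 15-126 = -1871/ 15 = -124.73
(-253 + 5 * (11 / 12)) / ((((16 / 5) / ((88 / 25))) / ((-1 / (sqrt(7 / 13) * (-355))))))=-1.05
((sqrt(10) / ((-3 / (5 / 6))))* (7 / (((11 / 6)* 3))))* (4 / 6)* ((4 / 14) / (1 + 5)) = -10* sqrt(10) / 891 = -0.04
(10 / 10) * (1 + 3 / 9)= 4 / 3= 1.33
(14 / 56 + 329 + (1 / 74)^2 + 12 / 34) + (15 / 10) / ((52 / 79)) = 803284465 / 2420392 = 331.88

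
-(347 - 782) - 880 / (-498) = 108755 / 249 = 436.77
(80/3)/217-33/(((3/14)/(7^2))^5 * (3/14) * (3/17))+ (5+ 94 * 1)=-86307781733350014109/158193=-545585340270113.18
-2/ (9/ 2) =-4/ 9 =-0.44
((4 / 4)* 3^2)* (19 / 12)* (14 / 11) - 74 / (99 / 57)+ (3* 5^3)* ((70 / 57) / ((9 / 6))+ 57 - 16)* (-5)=-32785645 / 418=-78434.56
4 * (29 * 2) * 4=928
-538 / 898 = -269 / 449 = -0.60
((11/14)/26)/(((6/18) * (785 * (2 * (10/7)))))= 33/816400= 0.00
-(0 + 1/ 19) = -0.05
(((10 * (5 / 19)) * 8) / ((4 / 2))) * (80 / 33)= 16000 / 627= 25.52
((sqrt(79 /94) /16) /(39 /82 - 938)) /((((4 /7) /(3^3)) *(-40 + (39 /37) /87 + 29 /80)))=41573385 *sqrt(7426) /49160633900068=0.00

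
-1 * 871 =-871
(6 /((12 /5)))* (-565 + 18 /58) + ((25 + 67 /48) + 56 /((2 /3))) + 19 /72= -5433245 /4176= -1301.06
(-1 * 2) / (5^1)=-2 / 5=-0.40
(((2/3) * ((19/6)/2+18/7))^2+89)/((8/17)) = 26091005/127008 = 205.43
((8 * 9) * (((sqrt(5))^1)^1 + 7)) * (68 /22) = 2448 * sqrt(5) /11 + 17136 /11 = 2055.44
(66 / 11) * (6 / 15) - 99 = -483 / 5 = -96.60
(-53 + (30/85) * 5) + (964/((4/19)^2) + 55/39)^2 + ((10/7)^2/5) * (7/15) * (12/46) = 473134672.72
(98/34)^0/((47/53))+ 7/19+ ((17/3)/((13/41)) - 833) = -28336366/34827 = -813.63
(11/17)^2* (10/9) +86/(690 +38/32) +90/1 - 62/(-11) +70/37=1148679304508/11707134813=98.12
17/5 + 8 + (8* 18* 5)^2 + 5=2592082/5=518416.40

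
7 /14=1 /2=0.50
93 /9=31 /3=10.33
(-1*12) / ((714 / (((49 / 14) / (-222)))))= 1 / 3774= 0.00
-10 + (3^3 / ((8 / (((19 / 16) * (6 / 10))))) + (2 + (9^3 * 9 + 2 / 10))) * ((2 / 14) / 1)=927.94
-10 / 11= -0.91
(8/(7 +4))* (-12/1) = -8.73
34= 34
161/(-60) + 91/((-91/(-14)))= 679/60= 11.32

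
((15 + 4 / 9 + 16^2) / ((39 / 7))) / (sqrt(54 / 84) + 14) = 3351796 / 959985 - 17101*sqrt(14) / 319995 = 3.29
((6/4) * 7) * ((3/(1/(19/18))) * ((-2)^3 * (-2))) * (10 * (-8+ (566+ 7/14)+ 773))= 7083580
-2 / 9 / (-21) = 2 / 189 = 0.01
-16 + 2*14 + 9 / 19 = 12.47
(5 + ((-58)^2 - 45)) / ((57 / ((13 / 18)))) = 7202 / 171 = 42.12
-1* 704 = -704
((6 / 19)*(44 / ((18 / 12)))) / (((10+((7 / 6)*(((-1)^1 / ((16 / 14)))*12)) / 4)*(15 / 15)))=2816 / 2109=1.34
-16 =-16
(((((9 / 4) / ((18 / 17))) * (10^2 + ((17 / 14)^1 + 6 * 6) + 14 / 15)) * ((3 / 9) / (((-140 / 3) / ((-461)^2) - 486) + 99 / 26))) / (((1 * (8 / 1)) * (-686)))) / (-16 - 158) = -1362563727551 / 6411498812694823680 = -0.00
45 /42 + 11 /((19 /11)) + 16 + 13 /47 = 296503 /12502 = 23.72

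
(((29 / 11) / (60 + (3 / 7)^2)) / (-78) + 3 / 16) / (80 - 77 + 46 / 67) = 0.05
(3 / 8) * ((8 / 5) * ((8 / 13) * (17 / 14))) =204 / 455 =0.45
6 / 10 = 3 / 5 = 0.60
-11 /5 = -2.20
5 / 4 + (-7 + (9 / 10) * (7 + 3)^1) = 3.25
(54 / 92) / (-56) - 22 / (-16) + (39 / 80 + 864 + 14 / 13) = 72579291 / 83720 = 866.93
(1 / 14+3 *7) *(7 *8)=1180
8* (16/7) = 128/7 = 18.29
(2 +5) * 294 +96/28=14430/7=2061.43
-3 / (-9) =1 / 3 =0.33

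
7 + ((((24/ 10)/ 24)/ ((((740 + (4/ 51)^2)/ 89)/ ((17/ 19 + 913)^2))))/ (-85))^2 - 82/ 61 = 16072657469166232696744101/ 1150417919141400563125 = 13971.15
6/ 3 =2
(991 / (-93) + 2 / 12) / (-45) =1951 / 8370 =0.23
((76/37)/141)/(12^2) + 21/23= 0.91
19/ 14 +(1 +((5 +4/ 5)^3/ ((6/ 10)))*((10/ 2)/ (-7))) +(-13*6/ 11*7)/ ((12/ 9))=-267.15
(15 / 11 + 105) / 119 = 1170 / 1309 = 0.89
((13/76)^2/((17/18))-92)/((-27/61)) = 275433971/1325592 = 207.78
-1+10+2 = 11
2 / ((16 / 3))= 3 / 8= 0.38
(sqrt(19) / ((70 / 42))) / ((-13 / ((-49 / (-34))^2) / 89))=-641067*sqrt(19) / 75140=-37.19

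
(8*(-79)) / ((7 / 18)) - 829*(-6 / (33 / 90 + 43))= -13755636 / 9107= -1510.45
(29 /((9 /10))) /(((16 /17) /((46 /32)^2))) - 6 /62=40368239 /571392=70.65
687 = 687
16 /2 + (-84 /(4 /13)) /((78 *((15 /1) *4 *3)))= 2873 /360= 7.98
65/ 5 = 13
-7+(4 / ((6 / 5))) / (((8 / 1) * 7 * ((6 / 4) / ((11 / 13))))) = -6.97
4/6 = 2/3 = 0.67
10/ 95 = 2/ 19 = 0.11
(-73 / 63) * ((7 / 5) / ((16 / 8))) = -0.81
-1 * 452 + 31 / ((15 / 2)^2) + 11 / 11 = -101351 / 225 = -450.45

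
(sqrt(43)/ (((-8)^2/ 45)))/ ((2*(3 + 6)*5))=sqrt(43)/ 128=0.05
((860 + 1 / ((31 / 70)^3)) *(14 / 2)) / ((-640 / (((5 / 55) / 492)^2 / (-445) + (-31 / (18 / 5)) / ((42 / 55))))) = 1335597033603201641 / 12425407672296960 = 107.49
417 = 417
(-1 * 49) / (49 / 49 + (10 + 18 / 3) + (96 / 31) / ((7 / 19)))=-10633 / 5513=-1.93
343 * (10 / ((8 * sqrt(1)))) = 1715 / 4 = 428.75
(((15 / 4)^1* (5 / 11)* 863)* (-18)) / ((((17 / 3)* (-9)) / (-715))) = -12621375 / 34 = -371216.91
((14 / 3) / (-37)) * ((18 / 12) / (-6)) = 7 / 222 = 0.03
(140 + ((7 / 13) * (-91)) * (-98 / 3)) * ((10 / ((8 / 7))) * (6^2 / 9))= 182770 / 3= 60923.33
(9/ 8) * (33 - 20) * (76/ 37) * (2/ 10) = 2223/ 370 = 6.01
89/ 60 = 1.48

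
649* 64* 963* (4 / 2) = 79998336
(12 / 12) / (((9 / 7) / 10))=70 / 9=7.78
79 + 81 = 160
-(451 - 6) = -445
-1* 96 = -96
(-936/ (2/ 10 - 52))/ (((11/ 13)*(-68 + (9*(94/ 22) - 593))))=-7605/ 221704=-0.03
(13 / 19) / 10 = 13 / 190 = 0.07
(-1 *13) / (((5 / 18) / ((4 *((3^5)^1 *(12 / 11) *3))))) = -8188128 / 55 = -148875.05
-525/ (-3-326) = 75/ 47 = 1.60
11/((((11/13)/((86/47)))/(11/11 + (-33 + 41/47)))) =-1635634/2209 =-740.44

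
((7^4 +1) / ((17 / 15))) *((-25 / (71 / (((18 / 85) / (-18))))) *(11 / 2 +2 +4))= 2071725 / 20519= 100.97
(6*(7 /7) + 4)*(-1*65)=-650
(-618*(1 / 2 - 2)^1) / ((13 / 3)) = 2781 / 13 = 213.92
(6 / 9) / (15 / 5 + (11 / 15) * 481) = 5 / 2668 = 0.00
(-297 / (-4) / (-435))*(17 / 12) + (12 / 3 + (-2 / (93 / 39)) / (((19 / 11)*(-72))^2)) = 15806813213 / 4206025440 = 3.76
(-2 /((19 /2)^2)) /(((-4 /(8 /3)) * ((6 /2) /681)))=3632 /1083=3.35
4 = 4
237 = 237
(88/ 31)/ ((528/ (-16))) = -8/ 93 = -0.09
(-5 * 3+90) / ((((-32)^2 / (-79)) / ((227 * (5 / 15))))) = -448325 / 1024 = -437.82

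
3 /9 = 1 /3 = 0.33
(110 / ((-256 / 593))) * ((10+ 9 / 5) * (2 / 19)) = -384857 / 1216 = -316.49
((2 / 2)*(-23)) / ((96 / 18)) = -69 / 16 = -4.31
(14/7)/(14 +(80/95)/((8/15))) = 19/148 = 0.13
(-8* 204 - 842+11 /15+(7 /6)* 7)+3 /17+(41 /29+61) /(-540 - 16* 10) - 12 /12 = -42551049 /17255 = -2466.01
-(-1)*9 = 9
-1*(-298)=298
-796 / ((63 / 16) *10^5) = -398 / 196875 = -0.00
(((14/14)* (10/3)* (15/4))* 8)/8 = 25/2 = 12.50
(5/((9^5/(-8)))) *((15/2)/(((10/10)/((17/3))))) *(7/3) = -11900/177147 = -0.07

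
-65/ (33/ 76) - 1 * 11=-5303/ 33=-160.70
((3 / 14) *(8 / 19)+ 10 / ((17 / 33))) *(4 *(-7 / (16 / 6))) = -66141 / 323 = -204.77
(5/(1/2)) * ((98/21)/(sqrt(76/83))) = 70 * sqrt(1577)/57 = 48.77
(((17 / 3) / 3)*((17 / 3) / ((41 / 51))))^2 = 24137569 / 136161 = 177.27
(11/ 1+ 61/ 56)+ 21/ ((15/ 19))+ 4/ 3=33619/ 840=40.02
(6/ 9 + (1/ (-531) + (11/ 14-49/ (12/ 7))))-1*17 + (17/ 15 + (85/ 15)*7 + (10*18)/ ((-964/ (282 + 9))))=-1033193183/ 17915940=-57.67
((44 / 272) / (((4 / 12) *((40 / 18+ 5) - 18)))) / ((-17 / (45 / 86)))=13365 / 9643352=0.00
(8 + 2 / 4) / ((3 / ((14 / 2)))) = 119 / 6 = 19.83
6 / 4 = 3 / 2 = 1.50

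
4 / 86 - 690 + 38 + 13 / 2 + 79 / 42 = -643.57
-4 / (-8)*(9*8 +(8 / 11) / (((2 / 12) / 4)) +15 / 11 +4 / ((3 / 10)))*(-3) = -3437 / 22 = -156.23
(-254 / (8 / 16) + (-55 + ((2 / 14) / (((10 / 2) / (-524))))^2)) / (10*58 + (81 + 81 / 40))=-3320792 / 6497645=-0.51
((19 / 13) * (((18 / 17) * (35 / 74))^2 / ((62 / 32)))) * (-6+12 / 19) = -9525600 / 9379019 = -1.02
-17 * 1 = -17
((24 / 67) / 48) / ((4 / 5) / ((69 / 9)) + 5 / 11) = 1265 / 94738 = 0.01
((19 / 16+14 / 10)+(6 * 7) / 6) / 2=767 / 160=4.79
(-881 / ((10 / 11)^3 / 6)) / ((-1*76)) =3517833 / 38000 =92.57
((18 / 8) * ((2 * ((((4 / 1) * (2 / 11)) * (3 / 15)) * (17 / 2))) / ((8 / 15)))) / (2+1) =153 / 44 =3.48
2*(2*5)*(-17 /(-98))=170 /49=3.47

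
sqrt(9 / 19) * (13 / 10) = 39 * sqrt(19) / 190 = 0.89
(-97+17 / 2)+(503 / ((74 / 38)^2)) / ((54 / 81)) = 110.46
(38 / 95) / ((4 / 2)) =1 / 5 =0.20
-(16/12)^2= -16/9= -1.78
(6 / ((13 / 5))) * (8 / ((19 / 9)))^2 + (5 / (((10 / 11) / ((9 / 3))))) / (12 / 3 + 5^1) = 984743 / 28158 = 34.97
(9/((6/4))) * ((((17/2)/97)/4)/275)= 51/106700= 0.00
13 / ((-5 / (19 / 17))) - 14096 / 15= -240373 / 255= -942.64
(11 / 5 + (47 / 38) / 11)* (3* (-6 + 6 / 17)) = -695952 / 17765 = -39.18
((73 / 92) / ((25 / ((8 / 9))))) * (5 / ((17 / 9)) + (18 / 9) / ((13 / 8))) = 125122 / 1143675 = 0.11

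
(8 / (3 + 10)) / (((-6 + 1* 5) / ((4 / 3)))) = -32 / 39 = -0.82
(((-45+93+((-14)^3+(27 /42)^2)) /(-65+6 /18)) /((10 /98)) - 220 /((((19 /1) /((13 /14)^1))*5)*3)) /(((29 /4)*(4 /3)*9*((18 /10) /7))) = 631307315 /34633656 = 18.23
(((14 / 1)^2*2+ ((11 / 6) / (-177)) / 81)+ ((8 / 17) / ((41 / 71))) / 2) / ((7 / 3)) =23527697509 / 139900446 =168.17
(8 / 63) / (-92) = -2 / 1449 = -0.00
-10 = -10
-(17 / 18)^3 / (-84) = 4913 / 489888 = 0.01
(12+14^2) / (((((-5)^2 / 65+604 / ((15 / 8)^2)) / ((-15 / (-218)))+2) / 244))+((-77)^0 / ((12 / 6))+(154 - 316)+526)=10569874977 / 27471026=384.76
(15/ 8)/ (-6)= -0.31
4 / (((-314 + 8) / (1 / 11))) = -2 / 1683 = -0.00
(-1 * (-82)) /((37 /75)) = 6150 /37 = 166.22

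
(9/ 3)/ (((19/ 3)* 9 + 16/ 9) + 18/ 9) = 27/ 547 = 0.05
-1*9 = -9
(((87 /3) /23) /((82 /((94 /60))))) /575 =1363 /32533500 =0.00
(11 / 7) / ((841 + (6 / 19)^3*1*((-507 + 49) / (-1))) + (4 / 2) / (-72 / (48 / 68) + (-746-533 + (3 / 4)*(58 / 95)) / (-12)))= 781877987 / 425842158007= 0.00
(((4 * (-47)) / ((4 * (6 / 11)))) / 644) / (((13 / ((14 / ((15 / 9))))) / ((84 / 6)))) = -3619 / 2990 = -1.21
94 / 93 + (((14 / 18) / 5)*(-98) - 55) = -96581 / 1395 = -69.23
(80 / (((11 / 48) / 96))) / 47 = 368640 / 517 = 713.04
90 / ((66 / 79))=1185 / 11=107.73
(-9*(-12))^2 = 11664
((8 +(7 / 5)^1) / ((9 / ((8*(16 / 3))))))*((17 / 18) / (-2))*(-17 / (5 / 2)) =869312 / 6075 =143.10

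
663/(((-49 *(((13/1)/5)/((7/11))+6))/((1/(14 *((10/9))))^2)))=-0.01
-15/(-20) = 3/4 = 0.75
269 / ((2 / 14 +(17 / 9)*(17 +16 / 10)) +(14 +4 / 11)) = 310695 / 57334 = 5.42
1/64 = 0.02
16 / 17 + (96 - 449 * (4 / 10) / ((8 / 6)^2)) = -2777 / 680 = -4.08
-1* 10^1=-10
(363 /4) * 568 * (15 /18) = 42955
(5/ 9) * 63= 35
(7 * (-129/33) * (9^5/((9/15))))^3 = -25994614259866182910875/1331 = -19530138437164675365.05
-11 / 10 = -1.10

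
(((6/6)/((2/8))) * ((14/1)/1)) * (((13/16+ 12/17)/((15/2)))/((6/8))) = 11564/765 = 15.12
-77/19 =-4.05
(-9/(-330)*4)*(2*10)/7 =24/77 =0.31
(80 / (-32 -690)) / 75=-8 / 5415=-0.00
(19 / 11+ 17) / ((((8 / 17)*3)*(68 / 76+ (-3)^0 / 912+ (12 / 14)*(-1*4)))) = -49028 / 9361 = -5.24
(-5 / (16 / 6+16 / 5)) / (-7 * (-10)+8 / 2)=-75 / 6512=-0.01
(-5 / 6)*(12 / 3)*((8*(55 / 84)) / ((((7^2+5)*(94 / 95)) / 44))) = -1149500 / 79947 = -14.38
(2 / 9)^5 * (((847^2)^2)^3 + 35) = 484739480245075092563984368414034048 / 6561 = 73881950959468845079101410000000.00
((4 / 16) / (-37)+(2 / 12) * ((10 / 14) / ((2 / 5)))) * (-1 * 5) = -1130 / 777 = -1.45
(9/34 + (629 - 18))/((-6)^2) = 20783/1224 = 16.98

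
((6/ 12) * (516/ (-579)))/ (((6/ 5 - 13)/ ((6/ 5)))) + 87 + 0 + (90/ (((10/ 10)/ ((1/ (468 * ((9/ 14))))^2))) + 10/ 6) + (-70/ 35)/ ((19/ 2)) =4718048935729/ 53309811906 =88.50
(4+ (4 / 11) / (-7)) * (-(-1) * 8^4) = 1245184 / 77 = 16171.22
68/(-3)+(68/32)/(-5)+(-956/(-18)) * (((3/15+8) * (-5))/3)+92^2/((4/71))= 161446021/1080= 149487.06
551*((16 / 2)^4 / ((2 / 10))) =11284480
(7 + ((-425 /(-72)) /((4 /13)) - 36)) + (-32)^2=292085 /288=1014.18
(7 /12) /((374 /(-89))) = -0.14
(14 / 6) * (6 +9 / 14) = 31 / 2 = 15.50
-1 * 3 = -3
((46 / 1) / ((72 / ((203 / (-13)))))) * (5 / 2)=-23345 / 936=-24.94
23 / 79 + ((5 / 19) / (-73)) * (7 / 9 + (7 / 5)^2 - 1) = 1404656 / 4930785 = 0.28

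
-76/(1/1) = -76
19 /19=1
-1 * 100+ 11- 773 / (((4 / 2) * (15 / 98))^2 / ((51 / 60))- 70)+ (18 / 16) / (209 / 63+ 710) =-39965757242349 / 512788143640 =-77.94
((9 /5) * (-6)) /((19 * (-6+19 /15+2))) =162 /779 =0.21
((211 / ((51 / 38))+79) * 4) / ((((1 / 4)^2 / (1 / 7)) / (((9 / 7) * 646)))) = 12556416 / 7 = 1793773.71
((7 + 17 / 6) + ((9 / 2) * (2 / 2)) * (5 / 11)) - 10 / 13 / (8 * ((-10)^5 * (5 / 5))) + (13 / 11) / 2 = 427960033 / 34320000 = 12.47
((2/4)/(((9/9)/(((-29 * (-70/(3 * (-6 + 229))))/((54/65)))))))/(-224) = -9425/1156032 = -0.01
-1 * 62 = -62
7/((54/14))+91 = 2506/27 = 92.81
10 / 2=5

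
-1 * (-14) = 14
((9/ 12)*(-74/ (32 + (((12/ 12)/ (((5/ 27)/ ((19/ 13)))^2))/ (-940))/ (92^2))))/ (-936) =5979551500/ 3227017706493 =0.00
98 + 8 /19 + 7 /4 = 7613 /76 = 100.17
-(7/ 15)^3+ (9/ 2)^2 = 272003/ 13500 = 20.15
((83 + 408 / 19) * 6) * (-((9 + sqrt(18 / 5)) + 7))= -11218.82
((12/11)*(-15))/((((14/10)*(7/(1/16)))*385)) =-45/166012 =-0.00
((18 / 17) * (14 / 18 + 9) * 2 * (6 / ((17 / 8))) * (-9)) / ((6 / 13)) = -329472 / 289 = -1140.04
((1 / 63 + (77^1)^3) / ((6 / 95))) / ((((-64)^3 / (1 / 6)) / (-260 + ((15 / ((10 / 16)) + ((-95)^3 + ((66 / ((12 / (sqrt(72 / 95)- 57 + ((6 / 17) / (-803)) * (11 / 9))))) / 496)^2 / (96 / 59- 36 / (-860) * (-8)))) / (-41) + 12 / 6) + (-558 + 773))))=-130671911459635389454367383125175 / 1362536671296039223962894336- 2342073798538399475 * sqrt(190) / 30498179588504772673536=-95903.41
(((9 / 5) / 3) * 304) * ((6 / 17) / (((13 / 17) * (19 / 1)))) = 288 / 65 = 4.43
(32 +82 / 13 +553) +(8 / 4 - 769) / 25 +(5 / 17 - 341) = 1215068 / 5525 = 219.92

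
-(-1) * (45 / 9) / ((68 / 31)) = 155 / 68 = 2.28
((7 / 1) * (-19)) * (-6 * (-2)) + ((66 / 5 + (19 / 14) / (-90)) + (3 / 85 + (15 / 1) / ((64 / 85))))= -1562.86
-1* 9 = -9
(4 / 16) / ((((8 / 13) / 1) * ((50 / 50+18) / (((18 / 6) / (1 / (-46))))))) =-897 / 304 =-2.95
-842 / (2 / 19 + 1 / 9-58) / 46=71991 / 227263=0.32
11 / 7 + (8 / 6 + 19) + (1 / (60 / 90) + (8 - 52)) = -865 / 42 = -20.60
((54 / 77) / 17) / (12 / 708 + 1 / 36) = 114696 / 124355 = 0.92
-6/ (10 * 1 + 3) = -6/ 13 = -0.46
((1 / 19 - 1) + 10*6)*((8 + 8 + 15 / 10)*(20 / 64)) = 98175 / 304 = 322.94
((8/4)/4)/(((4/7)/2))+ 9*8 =295/4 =73.75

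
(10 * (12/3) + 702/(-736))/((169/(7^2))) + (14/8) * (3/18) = 2166661/186576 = 11.61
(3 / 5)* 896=2688 / 5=537.60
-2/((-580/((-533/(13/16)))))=-328/145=-2.26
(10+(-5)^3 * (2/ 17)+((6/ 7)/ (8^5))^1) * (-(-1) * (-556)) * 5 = 6376617355/ 487424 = 13082.28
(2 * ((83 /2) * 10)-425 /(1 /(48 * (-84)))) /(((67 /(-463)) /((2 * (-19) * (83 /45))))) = 500717111572 /603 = 830376636.11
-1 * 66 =-66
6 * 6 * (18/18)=36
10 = 10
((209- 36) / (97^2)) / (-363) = -173 / 3415467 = -0.00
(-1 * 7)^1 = -7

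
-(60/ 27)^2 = -400/ 81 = -4.94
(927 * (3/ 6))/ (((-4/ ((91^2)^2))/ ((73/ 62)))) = -4640536185831/ 496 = -9355919729.50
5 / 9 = 0.56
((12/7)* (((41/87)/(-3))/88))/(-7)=41/93786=0.00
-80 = -80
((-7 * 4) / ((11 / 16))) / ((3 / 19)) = -8512 / 33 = -257.94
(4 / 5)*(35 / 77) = 4 / 11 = 0.36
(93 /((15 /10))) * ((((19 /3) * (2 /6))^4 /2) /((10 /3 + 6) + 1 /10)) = 40399510 /618921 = 65.27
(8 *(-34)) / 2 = -136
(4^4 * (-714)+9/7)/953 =-1279479/6671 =-191.80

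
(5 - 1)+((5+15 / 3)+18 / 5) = 88 / 5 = 17.60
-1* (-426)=426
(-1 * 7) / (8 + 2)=-7 / 10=-0.70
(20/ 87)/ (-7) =-20/ 609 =-0.03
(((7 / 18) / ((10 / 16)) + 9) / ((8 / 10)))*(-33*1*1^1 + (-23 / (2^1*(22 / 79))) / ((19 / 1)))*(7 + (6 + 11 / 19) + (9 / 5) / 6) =-746116589 / 127072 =-5871.60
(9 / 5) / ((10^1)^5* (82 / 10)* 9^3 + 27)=1 / 332100015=0.00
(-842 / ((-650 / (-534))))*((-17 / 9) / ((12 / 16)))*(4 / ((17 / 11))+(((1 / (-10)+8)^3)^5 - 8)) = 6185946198992130601348341449318209 / 121875000000000000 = 50756481632755943.40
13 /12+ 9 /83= 1187 /996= 1.19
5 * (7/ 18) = 35/ 18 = 1.94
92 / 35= 2.63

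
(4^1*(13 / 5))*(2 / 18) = 52 / 45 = 1.16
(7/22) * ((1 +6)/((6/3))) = 49/44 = 1.11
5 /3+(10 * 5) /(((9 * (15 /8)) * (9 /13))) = 1445 /243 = 5.95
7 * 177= 1239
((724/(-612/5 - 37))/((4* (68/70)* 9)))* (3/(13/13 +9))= -6335/162588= -0.04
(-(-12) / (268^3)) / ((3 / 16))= 1 / 300763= 0.00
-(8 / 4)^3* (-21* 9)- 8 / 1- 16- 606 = 882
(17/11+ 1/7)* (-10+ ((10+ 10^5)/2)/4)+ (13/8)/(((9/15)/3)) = 12995905/616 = 21097.25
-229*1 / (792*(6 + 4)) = -229 / 7920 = -0.03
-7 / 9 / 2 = -7 / 18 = -0.39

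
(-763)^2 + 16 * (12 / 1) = 582361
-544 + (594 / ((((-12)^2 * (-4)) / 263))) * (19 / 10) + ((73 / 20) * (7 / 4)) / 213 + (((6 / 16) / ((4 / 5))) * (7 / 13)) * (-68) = -953820017 / 886080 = -1076.45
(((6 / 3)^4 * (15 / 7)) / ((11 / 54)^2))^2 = 489776025600 / 717409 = 682701.26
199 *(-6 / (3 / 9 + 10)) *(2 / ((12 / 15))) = -8955 / 31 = -288.87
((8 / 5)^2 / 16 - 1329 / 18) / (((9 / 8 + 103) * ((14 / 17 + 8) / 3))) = -22102 / 91875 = -0.24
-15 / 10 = -3 / 2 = -1.50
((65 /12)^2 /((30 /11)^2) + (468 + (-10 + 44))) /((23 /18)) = 2622817 /6624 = 395.96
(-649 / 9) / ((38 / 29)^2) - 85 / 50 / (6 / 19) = -1539427 / 32490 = -47.38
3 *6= 18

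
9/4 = 2.25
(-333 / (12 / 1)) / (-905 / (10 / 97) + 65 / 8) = 222 / 70163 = 0.00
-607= -607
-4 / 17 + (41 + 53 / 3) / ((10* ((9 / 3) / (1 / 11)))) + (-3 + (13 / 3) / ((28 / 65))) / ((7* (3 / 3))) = 142591 / 149940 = 0.95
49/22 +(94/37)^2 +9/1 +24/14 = 4089161/210826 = 19.40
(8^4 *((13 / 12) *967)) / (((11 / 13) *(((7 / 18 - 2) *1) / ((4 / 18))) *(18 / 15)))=-1673451520 / 2871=-582881.06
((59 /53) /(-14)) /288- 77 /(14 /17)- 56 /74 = -94.26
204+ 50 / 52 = 5329 / 26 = 204.96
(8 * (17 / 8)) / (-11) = -17 / 11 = -1.55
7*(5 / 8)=35 / 8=4.38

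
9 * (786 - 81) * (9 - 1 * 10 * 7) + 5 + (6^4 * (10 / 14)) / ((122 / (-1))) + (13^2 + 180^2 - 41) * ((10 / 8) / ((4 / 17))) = -91481585 / 427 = -214242.59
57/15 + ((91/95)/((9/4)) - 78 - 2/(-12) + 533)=785561/1710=459.39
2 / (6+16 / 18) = 9 / 31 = 0.29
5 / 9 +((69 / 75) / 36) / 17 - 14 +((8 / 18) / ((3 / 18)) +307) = 1510741 / 5100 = 296.22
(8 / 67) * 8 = 64 / 67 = 0.96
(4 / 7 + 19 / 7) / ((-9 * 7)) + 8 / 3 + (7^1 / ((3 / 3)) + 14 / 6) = 5269 / 441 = 11.95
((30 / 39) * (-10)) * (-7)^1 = 700 / 13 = 53.85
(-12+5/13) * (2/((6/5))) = -755/39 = -19.36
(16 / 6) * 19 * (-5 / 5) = -50.67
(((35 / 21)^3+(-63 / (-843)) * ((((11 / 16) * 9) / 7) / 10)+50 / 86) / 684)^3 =20202058058248361141722513 / 45513881249834510706260312064000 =0.00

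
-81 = -81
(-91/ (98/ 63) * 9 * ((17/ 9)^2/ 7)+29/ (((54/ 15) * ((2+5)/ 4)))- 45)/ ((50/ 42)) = -38903/ 150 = -259.35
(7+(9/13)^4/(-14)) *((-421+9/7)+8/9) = -2924.91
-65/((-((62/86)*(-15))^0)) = 65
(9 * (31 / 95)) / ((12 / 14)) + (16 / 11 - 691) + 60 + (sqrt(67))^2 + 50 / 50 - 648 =-2520789 / 2090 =-1206.12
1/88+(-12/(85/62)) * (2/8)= -16283/7480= -2.18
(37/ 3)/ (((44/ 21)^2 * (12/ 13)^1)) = 3.04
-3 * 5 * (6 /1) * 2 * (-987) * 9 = 1598940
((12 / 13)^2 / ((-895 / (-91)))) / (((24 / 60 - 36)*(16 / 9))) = -567 / 414206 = -0.00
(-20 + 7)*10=-130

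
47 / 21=2.24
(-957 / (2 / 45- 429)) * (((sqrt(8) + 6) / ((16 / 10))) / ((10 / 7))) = 301455 * sqrt(2) / 154424 + 904365 / 154424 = 8.62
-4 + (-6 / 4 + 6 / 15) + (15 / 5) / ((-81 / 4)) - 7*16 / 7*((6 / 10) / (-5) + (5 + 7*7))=-1170893 / 1350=-867.33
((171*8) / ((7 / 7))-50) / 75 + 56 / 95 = 25882 / 1425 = 18.16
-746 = -746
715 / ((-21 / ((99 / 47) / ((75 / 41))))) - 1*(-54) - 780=-1258763 / 1645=-765.21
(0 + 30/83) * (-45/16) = -675/664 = -1.02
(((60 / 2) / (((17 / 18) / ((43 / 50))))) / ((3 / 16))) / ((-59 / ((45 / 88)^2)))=-156735 / 242726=-0.65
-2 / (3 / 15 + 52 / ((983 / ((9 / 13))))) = -9830 / 1163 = -8.45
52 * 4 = 208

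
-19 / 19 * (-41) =41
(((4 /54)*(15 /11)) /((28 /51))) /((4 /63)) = 255 /88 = 2.90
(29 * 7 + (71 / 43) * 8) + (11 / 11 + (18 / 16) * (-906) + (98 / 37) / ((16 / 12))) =-5091545 / 6364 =-800.05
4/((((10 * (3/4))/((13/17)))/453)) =15704/85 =184.75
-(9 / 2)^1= -9 / 2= -4.50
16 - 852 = -836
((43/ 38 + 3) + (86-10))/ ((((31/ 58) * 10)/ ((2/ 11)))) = 17661/ 6479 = 2.73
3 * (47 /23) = 141 /23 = 6.13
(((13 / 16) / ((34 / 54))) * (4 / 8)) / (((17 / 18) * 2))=3159 / 9248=0.34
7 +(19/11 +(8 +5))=21.73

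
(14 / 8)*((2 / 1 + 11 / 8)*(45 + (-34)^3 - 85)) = -232375.50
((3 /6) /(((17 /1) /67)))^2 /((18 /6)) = 4489 /3468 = 1.29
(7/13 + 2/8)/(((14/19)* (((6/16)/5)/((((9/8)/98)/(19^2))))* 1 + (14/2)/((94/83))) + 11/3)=28905/64071202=0.00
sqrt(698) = 26.42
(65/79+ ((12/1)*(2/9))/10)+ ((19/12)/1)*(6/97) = 272969/229890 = 1.19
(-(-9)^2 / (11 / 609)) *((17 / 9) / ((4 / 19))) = -1770363 / 44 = -40235.52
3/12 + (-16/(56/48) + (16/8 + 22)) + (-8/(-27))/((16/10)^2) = 16105/1512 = 10.65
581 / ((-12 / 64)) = -9296 / 3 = -3098.67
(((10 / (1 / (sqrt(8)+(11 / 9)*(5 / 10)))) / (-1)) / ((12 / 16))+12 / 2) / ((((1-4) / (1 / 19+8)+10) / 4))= -5440*sqrt(2) / 491-3944 / 4419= -16.56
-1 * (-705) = 705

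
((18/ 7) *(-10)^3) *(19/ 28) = -85500/ 49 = -1744.90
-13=-13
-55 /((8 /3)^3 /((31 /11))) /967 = -4185 /495104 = -0.01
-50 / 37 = -1.35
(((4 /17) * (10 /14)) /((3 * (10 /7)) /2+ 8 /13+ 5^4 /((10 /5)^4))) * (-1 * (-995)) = 4139200 /1035147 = 4.00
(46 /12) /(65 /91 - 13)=-161 /516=-0.31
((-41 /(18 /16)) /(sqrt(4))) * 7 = -1148 /9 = -127.56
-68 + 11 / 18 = -1213 / 18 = -67.39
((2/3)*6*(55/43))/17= 220/731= 0.30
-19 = -19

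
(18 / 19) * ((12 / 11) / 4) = 54 / 209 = 0.26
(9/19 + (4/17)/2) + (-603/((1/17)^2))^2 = 9809182894538/323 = 30368987289.59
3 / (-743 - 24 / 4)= -3 / 749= -0.00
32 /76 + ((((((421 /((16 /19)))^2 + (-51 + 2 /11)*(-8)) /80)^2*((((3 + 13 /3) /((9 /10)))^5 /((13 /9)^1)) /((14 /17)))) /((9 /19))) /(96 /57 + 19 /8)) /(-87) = -9641345341412347316550592661 /5454791796477284352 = -1767500154.20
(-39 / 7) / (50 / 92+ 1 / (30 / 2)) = -26910 / 2947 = -9.13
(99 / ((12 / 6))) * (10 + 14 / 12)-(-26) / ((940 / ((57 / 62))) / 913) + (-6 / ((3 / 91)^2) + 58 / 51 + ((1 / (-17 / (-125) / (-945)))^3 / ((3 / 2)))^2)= 8796258163690034150207983603473433 / 175842190165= 50023593060551289171370.20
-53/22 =-2.41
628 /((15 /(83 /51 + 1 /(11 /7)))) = 159512 /1683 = 94.78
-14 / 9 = -1.56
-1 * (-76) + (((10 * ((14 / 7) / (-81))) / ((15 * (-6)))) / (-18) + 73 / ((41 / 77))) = 57323416 / 269001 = 213.10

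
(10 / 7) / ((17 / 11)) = 110 / 119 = 0.92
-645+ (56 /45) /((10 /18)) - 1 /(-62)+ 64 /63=-62664739 /97650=-641.73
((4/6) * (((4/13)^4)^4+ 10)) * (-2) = -26616664384507062824/1996249827549539523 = -13.33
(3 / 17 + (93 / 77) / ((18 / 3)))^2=978121 / 6853924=0.14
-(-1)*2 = 2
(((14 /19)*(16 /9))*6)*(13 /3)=5824 /171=34.06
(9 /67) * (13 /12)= 39 /268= 0.15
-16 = -16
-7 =-7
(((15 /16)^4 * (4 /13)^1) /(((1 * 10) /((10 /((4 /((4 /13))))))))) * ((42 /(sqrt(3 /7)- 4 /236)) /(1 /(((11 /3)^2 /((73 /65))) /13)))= 29515303125 /1054711250944 + 248771840625 * sqrt(21) /1054711250944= 1.11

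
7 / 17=0.41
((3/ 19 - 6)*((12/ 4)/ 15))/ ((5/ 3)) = -333/ 475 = -0.70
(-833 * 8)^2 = 44408896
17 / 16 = 1.06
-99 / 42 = -33 / 14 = -2.36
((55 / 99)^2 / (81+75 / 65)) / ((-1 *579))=-325 / 50088132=-0.00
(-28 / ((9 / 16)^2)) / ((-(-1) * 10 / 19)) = -68096 / 405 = -168.14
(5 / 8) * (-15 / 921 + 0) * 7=-175 / 2456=-0.07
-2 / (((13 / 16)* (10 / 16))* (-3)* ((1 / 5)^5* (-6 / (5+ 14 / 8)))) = -60000 / 13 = -4615.38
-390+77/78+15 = -29173/78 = -374.01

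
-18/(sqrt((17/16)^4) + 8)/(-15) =512/3895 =0.13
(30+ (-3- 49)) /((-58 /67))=737 /29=25.41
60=60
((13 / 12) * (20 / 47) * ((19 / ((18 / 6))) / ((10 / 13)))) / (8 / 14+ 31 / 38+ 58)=427063 / 6682131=0.06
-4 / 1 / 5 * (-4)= 16 / 5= 3.20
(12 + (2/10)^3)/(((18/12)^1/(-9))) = -9006/125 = -72.05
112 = 112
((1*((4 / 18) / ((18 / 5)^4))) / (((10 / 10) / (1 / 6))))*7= 4375 / 2834352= 0.00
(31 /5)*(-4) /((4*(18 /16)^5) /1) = -1015808 /295245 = -3.44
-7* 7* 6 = -294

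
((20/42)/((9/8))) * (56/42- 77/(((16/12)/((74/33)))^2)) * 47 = -4306.34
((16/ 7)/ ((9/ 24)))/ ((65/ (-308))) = -5632/ 195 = -28.88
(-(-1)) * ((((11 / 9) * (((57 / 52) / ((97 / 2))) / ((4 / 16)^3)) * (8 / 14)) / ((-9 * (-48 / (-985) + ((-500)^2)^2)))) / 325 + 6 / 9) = 39737016210968153386 / 59605524316452724155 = 0.67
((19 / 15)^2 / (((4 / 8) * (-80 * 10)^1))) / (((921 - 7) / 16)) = -361 / 5141250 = -0.00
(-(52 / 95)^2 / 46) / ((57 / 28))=-37856 / 11831775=-0.00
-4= -4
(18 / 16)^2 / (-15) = -27 / 320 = -0.08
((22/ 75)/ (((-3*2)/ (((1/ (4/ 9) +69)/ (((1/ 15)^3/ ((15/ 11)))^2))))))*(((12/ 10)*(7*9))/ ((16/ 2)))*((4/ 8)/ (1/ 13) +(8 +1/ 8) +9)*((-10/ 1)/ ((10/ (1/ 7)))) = 3313202484375/ 1408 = 2353126764.47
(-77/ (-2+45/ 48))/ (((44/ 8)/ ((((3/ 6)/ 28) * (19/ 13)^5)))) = 9904396/ 6311981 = 1.57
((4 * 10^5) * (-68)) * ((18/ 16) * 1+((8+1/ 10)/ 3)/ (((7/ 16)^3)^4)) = -20671945833018927240000/ 13841287201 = -1493498800568.59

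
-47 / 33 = -1.42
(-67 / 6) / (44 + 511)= -0.02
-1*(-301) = 301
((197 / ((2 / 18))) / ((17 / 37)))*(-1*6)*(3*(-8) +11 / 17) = 156261582 / 289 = 540697.52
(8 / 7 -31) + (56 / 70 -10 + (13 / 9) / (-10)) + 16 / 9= -7859 / 210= -37.42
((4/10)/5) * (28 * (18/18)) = 2.24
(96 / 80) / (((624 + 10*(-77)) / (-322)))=966 / 365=2.65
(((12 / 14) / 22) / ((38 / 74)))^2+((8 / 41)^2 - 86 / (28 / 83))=-1834130362629 / 7195920578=-254.88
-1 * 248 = -248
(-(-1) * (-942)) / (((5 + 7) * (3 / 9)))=-471 / 2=-235.50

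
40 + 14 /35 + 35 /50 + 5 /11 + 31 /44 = 9297 /220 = 42.26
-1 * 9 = -9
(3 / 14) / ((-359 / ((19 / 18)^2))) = -361 / 542808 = -0.00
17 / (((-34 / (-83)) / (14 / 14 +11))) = 498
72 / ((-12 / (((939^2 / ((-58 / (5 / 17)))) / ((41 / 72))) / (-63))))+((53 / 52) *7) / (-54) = -297157201321 / 397306728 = -747.93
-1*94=-94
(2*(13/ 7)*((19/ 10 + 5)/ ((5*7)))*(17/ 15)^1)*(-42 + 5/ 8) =-1682473/ 49000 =-34.34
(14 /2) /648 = 7 /648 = 0.01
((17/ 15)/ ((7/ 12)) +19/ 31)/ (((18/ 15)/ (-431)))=-917.94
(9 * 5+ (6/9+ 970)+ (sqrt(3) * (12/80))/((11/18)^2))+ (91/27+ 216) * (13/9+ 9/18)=1442.92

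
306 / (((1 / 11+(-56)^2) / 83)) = 31042 / 3833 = 8.10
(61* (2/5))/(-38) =-61/95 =-0.64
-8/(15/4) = -32/15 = -2.13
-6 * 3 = -18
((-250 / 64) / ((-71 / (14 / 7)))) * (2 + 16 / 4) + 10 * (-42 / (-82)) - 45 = -39.22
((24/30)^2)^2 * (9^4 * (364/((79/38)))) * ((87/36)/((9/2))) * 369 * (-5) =-4603896880128/9875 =-466217405.58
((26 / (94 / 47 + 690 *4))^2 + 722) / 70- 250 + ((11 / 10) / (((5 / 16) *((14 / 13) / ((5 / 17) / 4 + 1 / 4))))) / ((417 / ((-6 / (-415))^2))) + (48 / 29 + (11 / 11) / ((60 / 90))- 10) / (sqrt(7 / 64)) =-65111464449268456231 / 271653507307236250- 1588 *sqrt(7) / 203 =-260.38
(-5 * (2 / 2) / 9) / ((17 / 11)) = -55 / 153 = -0.36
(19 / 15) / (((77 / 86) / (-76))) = -124184 / 1155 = -107.52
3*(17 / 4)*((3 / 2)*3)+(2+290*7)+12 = 16811 / 8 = 2101.38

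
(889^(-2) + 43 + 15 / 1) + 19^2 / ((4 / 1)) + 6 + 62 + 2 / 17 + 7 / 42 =216.53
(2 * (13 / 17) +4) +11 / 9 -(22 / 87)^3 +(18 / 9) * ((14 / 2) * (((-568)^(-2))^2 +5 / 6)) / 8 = 38189610592763325697 / 4660795129040584704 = 8.19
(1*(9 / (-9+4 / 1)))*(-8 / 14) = 36 / 35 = 1.03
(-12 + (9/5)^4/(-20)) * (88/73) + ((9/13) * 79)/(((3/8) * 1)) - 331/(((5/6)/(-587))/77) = 53242380302304/2965625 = 17953173.55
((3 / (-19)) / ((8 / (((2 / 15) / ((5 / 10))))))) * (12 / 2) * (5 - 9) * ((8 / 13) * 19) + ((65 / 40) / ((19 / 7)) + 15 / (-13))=9107 / 9880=0.92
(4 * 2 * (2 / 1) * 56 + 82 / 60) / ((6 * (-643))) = -26921 / 115740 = -0.23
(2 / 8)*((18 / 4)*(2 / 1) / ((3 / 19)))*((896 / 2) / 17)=6384 / 17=375.53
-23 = -23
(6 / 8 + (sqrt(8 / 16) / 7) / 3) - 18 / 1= -69 / 4 + sqrt(2) / 42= -17.22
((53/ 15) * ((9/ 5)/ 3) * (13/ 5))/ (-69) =-689/ 8625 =-0.08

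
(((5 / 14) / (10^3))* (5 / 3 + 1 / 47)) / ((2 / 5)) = 17 / 11280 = 0.00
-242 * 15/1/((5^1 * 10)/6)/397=-2178/1985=-1.10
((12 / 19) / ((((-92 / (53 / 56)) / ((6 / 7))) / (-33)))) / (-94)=-0.00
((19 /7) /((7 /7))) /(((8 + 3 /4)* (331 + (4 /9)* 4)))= 684 /733775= 0.00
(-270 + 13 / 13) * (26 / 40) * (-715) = 500071 / 4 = 125017.75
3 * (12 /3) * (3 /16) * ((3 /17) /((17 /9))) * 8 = 486 /289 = 1.68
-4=-4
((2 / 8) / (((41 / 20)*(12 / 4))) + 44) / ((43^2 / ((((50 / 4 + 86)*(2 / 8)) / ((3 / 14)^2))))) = 52290301 / 4093686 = 12.77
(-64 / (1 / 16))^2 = 1048576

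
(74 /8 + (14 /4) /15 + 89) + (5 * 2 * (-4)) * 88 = -205291 /60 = -3421.52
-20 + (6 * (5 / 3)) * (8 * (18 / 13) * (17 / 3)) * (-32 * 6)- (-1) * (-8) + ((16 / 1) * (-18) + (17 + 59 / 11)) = -120810.56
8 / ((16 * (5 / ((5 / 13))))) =1 / 26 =0.04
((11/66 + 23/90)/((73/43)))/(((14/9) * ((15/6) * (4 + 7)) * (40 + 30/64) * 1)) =26144/181979875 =0.00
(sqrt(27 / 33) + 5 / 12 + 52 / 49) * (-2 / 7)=-869 / 2058 -6 * sqrt(11) / 77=-0.68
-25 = -25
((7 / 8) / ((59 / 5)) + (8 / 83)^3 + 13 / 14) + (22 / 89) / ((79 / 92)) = 17154639452301 / 13282854447688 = 1.29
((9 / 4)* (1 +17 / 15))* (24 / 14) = 288 / 35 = 8.23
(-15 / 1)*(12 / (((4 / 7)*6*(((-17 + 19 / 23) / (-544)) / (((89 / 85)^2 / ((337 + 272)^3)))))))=-728732 / 85022614845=-0.00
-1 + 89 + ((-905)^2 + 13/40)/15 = 32813813/600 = 54689.69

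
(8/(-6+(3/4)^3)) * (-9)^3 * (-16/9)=-221184/119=-1858.69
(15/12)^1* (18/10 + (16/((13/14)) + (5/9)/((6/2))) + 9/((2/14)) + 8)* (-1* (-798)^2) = -2800681681/39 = -71812350.79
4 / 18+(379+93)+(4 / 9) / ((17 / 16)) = 72314 / 153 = 472.64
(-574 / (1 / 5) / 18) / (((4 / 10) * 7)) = -1025 / 18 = -56.94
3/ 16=0.19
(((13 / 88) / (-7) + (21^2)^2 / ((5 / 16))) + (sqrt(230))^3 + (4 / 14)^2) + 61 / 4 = 230*sqrt(230) + 13417963247 / 21560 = 625842.63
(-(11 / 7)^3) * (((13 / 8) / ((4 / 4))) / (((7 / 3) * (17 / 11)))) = -570999 / 326536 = -1.75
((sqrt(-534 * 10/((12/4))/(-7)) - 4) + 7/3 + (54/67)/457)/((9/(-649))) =99253517/826713 - 1298 * sqrt(3115)/63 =-1029.85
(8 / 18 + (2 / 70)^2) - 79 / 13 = -807158 / 143325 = -5.63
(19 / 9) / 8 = 19 / 72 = 0.26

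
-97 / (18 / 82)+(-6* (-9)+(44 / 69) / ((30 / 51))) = -400343 / 1035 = -386.80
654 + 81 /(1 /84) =7458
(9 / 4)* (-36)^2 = 2916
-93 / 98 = -0.95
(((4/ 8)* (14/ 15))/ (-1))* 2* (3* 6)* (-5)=84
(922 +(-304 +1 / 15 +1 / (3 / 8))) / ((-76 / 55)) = -102421 / 228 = -449.21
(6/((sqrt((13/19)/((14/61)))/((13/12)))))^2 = 1729/122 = 14.17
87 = 87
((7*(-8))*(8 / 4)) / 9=-112 / 9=-12.44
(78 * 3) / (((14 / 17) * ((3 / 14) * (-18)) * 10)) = -221 / 30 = -7.37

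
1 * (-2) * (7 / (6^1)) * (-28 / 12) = 49 / 9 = 5.44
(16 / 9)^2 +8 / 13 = 3.78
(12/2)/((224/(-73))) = -219/112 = -1.96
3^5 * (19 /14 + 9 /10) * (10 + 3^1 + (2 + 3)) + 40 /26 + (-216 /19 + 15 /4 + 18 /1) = 9884.66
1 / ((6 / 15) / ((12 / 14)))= 15 / 7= 2.14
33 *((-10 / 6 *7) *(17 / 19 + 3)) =-1499.47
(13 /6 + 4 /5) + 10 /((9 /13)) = 1567 /90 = 17.41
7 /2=3.50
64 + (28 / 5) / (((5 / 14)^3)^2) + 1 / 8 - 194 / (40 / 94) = 1441756689 / 625000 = 2306.81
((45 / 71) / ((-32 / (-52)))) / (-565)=-117 / 64184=-0.00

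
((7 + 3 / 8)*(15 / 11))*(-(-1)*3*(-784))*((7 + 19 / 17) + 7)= -66868830 / 187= -357587.33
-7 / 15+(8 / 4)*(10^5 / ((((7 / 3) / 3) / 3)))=80999951 / 105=771428.10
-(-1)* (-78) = -78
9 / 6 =3 / 2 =1.50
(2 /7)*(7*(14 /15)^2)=392 /225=1.74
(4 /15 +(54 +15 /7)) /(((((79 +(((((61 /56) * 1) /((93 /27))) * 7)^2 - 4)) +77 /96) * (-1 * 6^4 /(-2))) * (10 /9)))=0.00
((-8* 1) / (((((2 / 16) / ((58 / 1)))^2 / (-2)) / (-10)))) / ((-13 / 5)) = 172236800 / 13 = 13248984.62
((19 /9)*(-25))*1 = -475 /9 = -52.78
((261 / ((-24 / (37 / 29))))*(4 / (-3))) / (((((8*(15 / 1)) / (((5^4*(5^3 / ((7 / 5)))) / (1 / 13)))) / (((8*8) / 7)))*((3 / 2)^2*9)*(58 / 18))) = 601250000 / 38367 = 15671.02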